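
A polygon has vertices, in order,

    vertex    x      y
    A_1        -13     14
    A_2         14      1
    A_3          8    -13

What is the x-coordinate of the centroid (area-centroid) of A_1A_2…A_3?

Apply the shoelace (surveyor's) formula. First the cross-terms c_i = x_i·y_{i+1} − x_{i+1}·y_i:
  -209, -190, -57  ⇒  2A = -456, A = -228.
Then Σ (x_i + x_{i+1})·c_i = -4104, so x̄ = -4104 / (6·(-228)) = 3.

3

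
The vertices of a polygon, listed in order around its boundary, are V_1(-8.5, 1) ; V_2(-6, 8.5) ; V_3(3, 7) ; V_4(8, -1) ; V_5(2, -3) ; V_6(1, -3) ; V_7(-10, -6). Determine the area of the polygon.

Apply Gauss's area formula: 2A = Σ (x_i·y_{i+1} − x_{i+1}·y_i), indices taken mod 7.
Cross-terms: -66.25, -67.5, -59, -22, -3, -36, -61  ⇒  Σ = -314.75
Area = |Σ|/2 = 157.375.

157.375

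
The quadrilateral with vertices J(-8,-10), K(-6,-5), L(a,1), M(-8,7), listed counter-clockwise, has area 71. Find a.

2

The doubled signed area Σ (x_i y_{i+1} − x_{i+1} y_i) is linear in a.
With a=0 it equals 118; the coefficient of a is 12 (from the two edges through L).
So 12·a + 118 = 2·71 = 142 ⇒ a = 2.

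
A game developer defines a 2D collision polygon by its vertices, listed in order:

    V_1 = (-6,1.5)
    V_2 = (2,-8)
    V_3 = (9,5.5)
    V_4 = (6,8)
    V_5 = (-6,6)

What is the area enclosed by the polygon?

Apply the surveyor's formula: 2A = Σ (x_i·y_{i+1} − x_{i+1}·y_i), indices taken mod 5.
Σ = (45) + (83) + (39) + (84) + (27) = 278
Area = |Σ|/2 = 139.

139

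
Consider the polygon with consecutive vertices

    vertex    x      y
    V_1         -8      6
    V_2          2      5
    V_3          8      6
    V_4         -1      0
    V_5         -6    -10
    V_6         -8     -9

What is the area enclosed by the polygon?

Σ = (-52) + (-28) + (6) + (10) + (-26) + (-120) = -210
Area = |Σ|/2 = 105.

105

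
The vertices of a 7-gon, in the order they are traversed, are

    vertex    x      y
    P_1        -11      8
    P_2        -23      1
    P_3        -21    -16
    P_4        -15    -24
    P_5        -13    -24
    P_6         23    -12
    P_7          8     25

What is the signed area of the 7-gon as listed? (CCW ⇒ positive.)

Σ = (173) + (389) + (264) + (48) + (708) + (671) + (339) = 2592
Signed area = Σ/2 = 1296 (positive ⇒ counter-clockwise traversal).

1296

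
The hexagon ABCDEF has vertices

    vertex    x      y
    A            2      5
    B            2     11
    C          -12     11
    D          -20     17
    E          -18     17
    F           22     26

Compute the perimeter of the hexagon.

102

|AB| = √((0)² + (6)²) = √36 = 6
|BC| = √((-14)² + (0)²) = √196 = 14
|CD| = √((-8)² + (6)²) = √100 = 10
|DE| = √((2)² + (0)²) = √4 = 2
|EF| = √((40)² + (9)²) = √1681 = 41
|FA| = √((-20)² + (-21)²) = √841 = 29
Perimeter = 6 + 14 + 10 + 2 + 41 + 29 = 102.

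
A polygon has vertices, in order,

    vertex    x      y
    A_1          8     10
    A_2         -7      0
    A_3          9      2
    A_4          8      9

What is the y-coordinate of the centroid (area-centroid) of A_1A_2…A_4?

171/43

Apply Gauss's area formula. First the cross-terms c_i = x_i·y_{i+1} − x_{i+1}·y_i:
  70, -14, 65, 8  ⇒  2A = 129, A = 64.5.
Then Σ (y_i + y_{i+1})·c_i = 1539, so ȳ = 1539 / (6·64.5) = 171/43.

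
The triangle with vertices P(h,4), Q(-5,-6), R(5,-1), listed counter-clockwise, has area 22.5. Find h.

6

The doubled signed area Σ (x_i y_{i+1} − x_{i+1} y_i) is linear in h.
With h=0 it equals 75; the coefficient of h is -5 (from the two edges through P).
So -5·h + 75 = 2·22.5 = 45 ⇒ h = 6.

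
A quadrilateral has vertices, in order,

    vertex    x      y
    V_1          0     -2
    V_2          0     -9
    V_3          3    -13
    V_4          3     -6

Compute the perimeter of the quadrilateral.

24

|V_1V_2| = √((0)² + (-7)²) = √49 = 7
|V_2V_3| = √((3)² + (-4)²) = √25 = 5
|V_3V_4| = √((0)² + (7)²) = √49 = 7
|V_4V_1| = √((-3)² + (4)²) = √25 = 5
Perimeter = 7 + 5 + 7 + 5 = 24.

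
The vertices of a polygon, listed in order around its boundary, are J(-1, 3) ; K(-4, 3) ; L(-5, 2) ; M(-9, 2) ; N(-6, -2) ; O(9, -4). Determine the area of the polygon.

J→K: (-1)(3) − (-4)(3) = 9
K→L: (-4)(2) − (-5)(3) = 7
L→M: (-5)(2) − (-9)(2) = 8
M→N: (-9)(-2) − (-6)(2) = 30
N→O: (-6)(-4) − (9)(-2) = 42
O→J: (9)(3) − (-1)(-4) = 23
Σ = 119
Area = |Σ|/2 = 59.5.

59.5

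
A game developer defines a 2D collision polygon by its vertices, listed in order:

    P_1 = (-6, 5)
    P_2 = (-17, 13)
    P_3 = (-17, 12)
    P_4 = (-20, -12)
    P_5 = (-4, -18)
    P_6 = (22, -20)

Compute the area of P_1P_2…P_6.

Cross-terms: 7, 17, 444, 312, 476, -10  ⇒  Σ = 1246
Area = |Σ|/2 = 623.

623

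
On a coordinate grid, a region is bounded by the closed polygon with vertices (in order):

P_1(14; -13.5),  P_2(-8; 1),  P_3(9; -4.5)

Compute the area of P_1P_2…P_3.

Apply Gauss's area formula: 2A = Σ (x_i·y_{i+1} − x_{i+1}·y_i), indices taken mod 3.
P_1→P_2: (14)(1) − (-8)(-13.5) = -94
P_2→P_3: (-8)(-4.5) − (9)(1) = 27
P_3→P_1: (9)(-13.5) − (14)(-4.5) = -58.5
Σ = -125.5
Area = |Σ|/2 = 62.75.

62.75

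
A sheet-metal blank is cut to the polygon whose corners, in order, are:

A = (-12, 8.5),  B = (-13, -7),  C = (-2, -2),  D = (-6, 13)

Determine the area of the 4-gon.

136.75

Apply the surveyor's formula: 2A = Σ (x_i·y_{i+1} − x_{i+1}·y_i), indices taken mod 4.
Σ = (194.5) + (12) + (-38) + (105) = 273.5
Area = |Σ|/2 = 136.75.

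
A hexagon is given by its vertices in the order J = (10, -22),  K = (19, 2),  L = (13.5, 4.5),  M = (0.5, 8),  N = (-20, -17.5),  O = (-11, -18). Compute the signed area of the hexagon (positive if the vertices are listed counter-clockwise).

Apply the shoelace formula: 2A = Σ (x_i·y_{i+1} − x_{i+1}·y_i), indices taken mod 6.
J→K: (10)(2) − (19)(-22) = 438
K→L: (19)(4.5) − (13.5)(2) = 58.5
L→M: (13.5)(8) − (0.5)(4.5) = 105.75
M→N: (0.5)(-17.5) − (-20)(8) = 151.25
N→O: (-20)(-18) − (-11)(-17.5) = 167.5
O→J: (-11)(-22) − (10)(-18) = 422
Σ = 1343
Signed area = Σ/2 = 671.5 (positive ⇒ counter-clockwise traversal).

671.5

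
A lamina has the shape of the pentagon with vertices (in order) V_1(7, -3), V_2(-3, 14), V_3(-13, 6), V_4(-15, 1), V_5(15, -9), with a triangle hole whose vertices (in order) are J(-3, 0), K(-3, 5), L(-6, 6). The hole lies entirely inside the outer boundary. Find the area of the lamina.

226.5

Outer boundary:
Apply the surveyor's formula: 2A = Σ (x_i·y_{i+1} − x_{i+1}·y_i), indices taken mod 5.
Σ = (89) + (164) + (77) + (120) + (18) = 468
Area = |Σ|/2 = 234.
Hole:
Apply the shoelace formula: 2A = Σ (x_i·y_{i+1} − x_{i+1}·y_i), indices taken mod 3.
J→K: (-3)(5) − (-3)(0) = -15
K→L: (-3)(6) − (-6)(5) = 12
L→J: (-6)(0) − (-3)(6) = 18
Σ = 15
Area = |Σ|/2 = 7.5.
Net area = 234 − 7.5 = 226.5.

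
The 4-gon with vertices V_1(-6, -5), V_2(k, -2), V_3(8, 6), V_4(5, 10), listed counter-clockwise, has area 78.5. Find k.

The doubled signed area Σ (x_i y_{i+1} − x_{i+1} y_i) is linear in k.
With k=0 it equals 113; the coefficient of k is 11 (from the two edges through V_2).
So 11·k + 113 = 2·78.5 = 157 ⇒ k = 4.

4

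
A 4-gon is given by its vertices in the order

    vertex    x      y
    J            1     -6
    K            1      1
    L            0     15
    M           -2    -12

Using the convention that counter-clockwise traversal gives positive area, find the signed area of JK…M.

Apply the surveyor's formula: 2A = Σ (x_i·y_{i+1} − x_{i+1}·y_i), indices taken mod 4.
J→K: (1)(1) − (1)(-6) = 7
K→L: (1)(15) − (0)(1) = 15
L→M: (0)(-12) − (-2)(15) = 30
M→J: (-2)(-6) − (1)(-12) = 24
Σ = 76
Signed area = Σ/2 = 38 (positive ⇒ counter-clockwise traversal).

38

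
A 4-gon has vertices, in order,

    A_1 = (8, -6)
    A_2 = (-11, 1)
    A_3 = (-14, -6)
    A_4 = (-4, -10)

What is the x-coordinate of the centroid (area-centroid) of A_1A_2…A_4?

-53/11

Apply Gauss's area formula. First the cross-terms c_i = x_i·y_{i+1} − x_{i+1}·y_i:
  -58, 80, 116, 104  ⇒  2A = 242, A = 121.
Then Σ (x_i + x_{i+1})·c_i = -3498, so x̄ = -3498 / (6·121) = -53/11.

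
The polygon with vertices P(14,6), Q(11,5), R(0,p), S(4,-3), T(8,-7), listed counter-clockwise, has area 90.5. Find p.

5

The doubled signed area Σ (x_i y_{i+1} − x_{i+1} y_i) is linear in p.
With p=0 it equals 146; the coefficient of p is 7 (from the two edges through R).
So 7·p + 146 = 2·90.5 = 181 ⇒ p = 5.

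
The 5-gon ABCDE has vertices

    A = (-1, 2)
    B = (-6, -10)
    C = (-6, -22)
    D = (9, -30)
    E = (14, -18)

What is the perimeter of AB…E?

80

|AB| = √((-5)² + (-12)²) = √169 = 13
|BC| = √((0)² + (-12)²) = √144 = 12
|CD| = √((15)² + (-8)²) = √289 = 17
|DE| = √((5)² + (12)²) = √169 = 13
|EA| = √((-15)² + (20)²) = √625 = 25
Perimeter = 13 + 12 + 17 + 13 + 25 = 80.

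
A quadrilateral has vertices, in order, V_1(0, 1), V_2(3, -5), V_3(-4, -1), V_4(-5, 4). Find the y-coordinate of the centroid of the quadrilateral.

Apply the surveyor's formula. First the cross-terms c_i = x_i·y_{i+1} − x_{i+1}·y_i:
  -3, -23, -21, -5  ⇒  2A = -52, A = -26.
Then Σ (y_i + y_{i+1})·c_i = 62, so ȳ = 62 / (6·(-26)) = -31/78.

-31/78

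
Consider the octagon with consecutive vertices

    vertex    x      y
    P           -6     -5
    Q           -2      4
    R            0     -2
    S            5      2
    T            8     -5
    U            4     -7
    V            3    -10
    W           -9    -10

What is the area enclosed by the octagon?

Apply the shoelace (surveyor's) formula: 2A = Σ (x_i·y_{i+1} − x_{i+1}·y_i), indices taken mod 8.
Σ = (-34) + (4) + (10) + (-41) + (-36) + (-19) + (-120) + (-15) = -251
Area = |Σ|/2 = 125.5.

125.5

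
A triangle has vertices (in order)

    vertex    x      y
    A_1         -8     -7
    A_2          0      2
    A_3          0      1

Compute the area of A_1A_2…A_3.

4

Σ = (-16) + (0) + (8) = -8
Area = |Σ|/2 = 4.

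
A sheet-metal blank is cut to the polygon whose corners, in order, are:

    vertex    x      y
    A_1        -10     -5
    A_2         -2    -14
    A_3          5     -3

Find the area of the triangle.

75.5

Σ = (130) + (76) + (-55) = 151
Area = |Σ|/2 = 75.5.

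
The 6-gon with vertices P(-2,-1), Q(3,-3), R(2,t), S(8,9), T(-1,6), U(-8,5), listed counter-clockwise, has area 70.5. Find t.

The doubled signed area Σ (x_i y_{i+1} − x_{i+1} y_i) is linear in t.
With t=0 it equals 151; the coefficient of t is -5 (from the two edges through R).
So -5·t + 151 = 2·70.5 = 141 ⇒ t = 2.

2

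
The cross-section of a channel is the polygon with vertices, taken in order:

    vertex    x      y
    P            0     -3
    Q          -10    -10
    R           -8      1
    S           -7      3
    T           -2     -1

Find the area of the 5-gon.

59

Σ = (-30) + (-90) + (-17) + (13) + (6) = -118
Area = |Σ|/2 = 59.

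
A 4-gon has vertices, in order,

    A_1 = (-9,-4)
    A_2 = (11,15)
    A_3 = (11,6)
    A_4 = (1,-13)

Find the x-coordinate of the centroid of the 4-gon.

53/23

Apply Gauss's area formula. First the cross-terms c_i = x_i·y_{i+1} − x_{i+1}·y_i:
  -91, -99, -149, -121  ⇒  2A = -460, A = -230.
Then Σ (x_i + x_{i+1})·c_i = -3180, so x̄ = -3180 / (6·(-230)) = 53/23.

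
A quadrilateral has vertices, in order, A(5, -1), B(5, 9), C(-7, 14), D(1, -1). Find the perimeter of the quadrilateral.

|AB| = √((0)² + (10)²) = √100 = 10
|BC| = √((-12)² + (5)²) = √169 = 13
|CD| = √((8)² + (-15)²) = √289 = 17
|DA| = √((4)² + (0)²) = √16 = 4
Perimeter = 10 + 13 + 17 + 4 = 44.

44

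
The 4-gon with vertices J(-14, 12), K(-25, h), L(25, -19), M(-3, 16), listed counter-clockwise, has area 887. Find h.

Write out the shoelace sum; only the two edges meeting at K involve h:
2·Area = [((-14)·h − (-25)·12) + ((-25)·(-19) − 25·h)] + 531
       = -39·h + 1306 = 1774
⇒ h = -12.

-12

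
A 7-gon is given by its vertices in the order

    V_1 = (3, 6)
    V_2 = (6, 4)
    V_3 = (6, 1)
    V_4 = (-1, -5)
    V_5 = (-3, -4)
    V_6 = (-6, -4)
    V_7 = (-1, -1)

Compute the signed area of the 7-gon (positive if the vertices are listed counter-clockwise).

-47.5

Cross-terms: -24, -18, -29, -11, -12, 2, -3  ⇒  Σ = -95
Signed area = Σ/2 = -47.5 (negative ⇒ clockwise traversal).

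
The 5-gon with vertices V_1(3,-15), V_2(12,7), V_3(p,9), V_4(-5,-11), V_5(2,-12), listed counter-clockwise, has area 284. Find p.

-7

The doubled signed area Σ (x_i y_{i+1} − x_{i+1} y_i) is linear in p.
With p=0 it equals 442; the coefficient of p is -18 (from the two edges through V_3).
So -18·p + 442 = 2·284 = 568 ⇒ p = -7.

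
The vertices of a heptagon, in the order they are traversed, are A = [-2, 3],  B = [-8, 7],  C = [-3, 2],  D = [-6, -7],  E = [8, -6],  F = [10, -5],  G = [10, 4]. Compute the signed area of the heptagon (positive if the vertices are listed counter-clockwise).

144

Σ = (10) + (5) + (33) + (92) + (20) + (90) + (38) = 288
Signed area = Σ/2 = 144 (positive ⇒ counter-clockwise traversal).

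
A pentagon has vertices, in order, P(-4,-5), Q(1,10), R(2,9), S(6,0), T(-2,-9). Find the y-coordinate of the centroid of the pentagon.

Apply the shoelace formula. First the cross-terms c_i = x_i·y_{i+1} − x_{i+1}·y_i:
  -35, -11, -54, -54, -26  ⇒  2A = -180, A = -90.
Then Σ (y_i + y_{i+1})·c_i = -20, so ȳ = -20 / (6·(-90)) = 1/27.

1/27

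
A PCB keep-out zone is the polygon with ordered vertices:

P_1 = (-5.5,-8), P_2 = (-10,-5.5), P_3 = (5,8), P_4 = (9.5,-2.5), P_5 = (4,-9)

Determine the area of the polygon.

173.875

Apply Gauss's area formula: 2A = Σ (x_i·y_{i+1} − x_{i+1}·y_i), indices taken mod 5.
P_1→P_2: (-5.5)(-5.5) − (-10)(-8) = -49.75
P_2→P_3: (-10)(8) − (5)(-5.5) = -52.5
P_3→P_4: (5)(-2.5) − (9.5)(8) = -88.5
P_4→P_5: (9.5)(-9) − (4)(-2.5) = -75.5
P_5→P_1: (4)(-8) − (-5.5)(-9) = -81.5
Σ = -347.75
Area = |Σ|/2 = 173.875.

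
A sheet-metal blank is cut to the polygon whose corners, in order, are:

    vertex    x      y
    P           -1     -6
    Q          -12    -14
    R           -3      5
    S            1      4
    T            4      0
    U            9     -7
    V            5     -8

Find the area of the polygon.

Apply the surveyor's formula: 2A = Σ (x_i·y_{i+1} − x_{i+1}·y_i), indices taken mod 7.
P→Q: (-1)(-14) − (-12)(-6) = -58
Q→R: (-12)(5) − (-3)(-14) = -102
R→S: (-3)(4) − (1)(5) = -17
S→T: (1)(0) − (4)(4) = -16
T→U: (4)(-7) − (9)(0) = -28
U→V: (9)(-8) − (5)(-7) = -37
V→P: (5)(-6) − (-1)(-8) = -38
Σ = -296
Area = |Σ|/2 = 148.

148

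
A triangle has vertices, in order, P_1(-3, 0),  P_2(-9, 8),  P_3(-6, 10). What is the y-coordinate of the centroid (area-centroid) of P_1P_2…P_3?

6

Apply the surveyor's formula. First the cross-terms c_i = x_i·y_{i+1} − x_{i+1}·y_i:
  -24, -42, 30  ⇒  2A = -36, A = -18.
Then Σ (y_i + y_{i+1})·c_i = -648, so ȳ = -648 / (6·(-18)) = 6.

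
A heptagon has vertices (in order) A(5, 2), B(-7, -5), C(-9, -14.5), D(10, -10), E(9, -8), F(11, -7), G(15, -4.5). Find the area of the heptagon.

211.75

Apply the shoelace (surveyor's) formula: 2A = Σ (x_i·y_{i+1} − x_{i+1}·y_i), indices taken mod 7.
Σ = (-11) + (56.5) + (235) + (10) + (25) + (55.5) + (52.5) = 423.5
Area = |Σ|/2 = 211.75.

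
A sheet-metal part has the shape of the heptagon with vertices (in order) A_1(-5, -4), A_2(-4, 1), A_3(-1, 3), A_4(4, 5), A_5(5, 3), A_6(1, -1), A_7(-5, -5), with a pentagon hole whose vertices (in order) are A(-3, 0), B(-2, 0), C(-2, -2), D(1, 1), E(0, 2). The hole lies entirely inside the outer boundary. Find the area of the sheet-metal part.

Outer boundary:
A_1→A_2: (-5)(1) − (-4)(-4) = -21
A_2→A_3: (-4)(3) − (-1)(1) = -11
A_3→A_4: (-1)(5) − (4)(3) = -17
A_4→A_5: (4)(3) − (5)(5) = -13
A_5→A_6: (5)(-1) − (1)(3) = -8
A_6→A_7: (1)(-5) − (-5)(-1) = -10
A_7→A_1: (-5)(-4) − (-5)(-5) = -5
Σ = -85
Area = |Σ|/2 = 42.5.
Hole:
Apply the surveyor's formula: 2A = Σ (x_i·y_{i+1} − x_{i+1}·y_i), indices taken mod 5.
Σ = (0) + (4) + (0) + (2) + (6) = 12
Area = |Σ|/2 = 6.
Net area = 42.5 − 6 = 36.5.

36.5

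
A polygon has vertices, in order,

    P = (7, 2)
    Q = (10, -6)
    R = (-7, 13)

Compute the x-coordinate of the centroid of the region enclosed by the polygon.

10/3

Apply Gauss's area formula. First the cross-terms c_i = x_i·y_{i+1} − x_{i+1}·y_i:
  -62, 88, -105  ⇒  2A = -79, A = -39.5.
Then Σ (x_i + x_{i+1})·c_i = -790, so x̄ = -790 / (6·(-39.5)) = 10/3.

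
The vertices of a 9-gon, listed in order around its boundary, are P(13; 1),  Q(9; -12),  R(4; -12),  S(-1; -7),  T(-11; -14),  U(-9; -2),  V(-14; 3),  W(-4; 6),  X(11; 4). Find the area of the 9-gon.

Apply Gauss's area formula: 2A = Σ (x_i·y_{i+1} − x_{i+1}·y_i), indices taken mod 9.
Σ = (-165) + (-60) + (-40) + (-63) + (-104) + (-55) + (-72) + (-82) + (-41) = -682
Area = |Σ|/2 = 341.

341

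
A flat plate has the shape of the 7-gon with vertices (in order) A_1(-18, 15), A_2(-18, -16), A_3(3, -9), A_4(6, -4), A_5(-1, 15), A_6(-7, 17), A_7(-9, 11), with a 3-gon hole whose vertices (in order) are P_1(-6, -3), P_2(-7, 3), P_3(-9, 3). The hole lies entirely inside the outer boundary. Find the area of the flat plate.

Outer boundary:
Σ = (558) + (210) + (42) + (86) + (88) + (76) + (63) = 1123
Area = |Σ|/2 = 561.5.
Hole:
Apply the shoelace formula: 2A = Σ (x_i·y_{i+1} − x_{i+1}·y_i), indices taken mod 3.
Σ = (-39) + (6) + (45) = 12
Area = |Σ|/2 = 6.
Net area = 561.5 − 6 = 555.5.

555.5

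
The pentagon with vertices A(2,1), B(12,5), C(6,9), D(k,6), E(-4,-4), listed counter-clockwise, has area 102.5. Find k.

-5

The doubled signed area Σ (x_i y_{i+1} − x_{i+1} y_i) is linear in k.
With k=0 it equals 140; the coefficient of k is -13 (from the two edges through D).
So -13·k + 140 = 2·102.5 = 205 ⇒ k = -5.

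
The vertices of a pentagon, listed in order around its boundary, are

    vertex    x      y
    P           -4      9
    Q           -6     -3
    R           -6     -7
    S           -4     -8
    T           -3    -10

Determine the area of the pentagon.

Cross-terms: 66, 24, 20, 16, -67  ⇒  Σ = 59
Area = |Σ|/2 = 29.5.

29.5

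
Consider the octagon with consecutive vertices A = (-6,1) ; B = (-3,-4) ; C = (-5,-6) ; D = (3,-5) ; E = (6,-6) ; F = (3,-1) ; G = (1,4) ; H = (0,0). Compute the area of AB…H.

Apply the shoelace formula: 2A = Σ (x_i·y_{i+1} − x_{i+1}·y_i), indices taken mod 8.
A→B: (-6)(-4) − (-3)(1) = 27
B→C: (-3)(-6) − (-5)(-4) = -2
C→D: (-5)(-5) − (3)(-6) = 43
D→E: (3)(-6) − (6)(-5) = 12
E→F: (6)(-1) − (3)(-6) = 12
F→G: (3)(4) − (1)(-1) = 13
G→H: (1)(0) − (0)(4) = 0
H→A: (0)(1) − (-6)(0) = 0
Σ = 105
Area = |Σ|/2 = 52.5.

52.5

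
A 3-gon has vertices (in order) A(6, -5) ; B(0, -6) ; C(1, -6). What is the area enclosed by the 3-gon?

Apply the shoelace (surveyor's) formula: 2A = Σ (x_i·y_{i+1} − x_{i+1}·y_i), indices taken mod 3.
Cross-terms: -36, 6, 31  ⇒  Σ = 1
Area = |Σ|/2 = 0.5.

0.5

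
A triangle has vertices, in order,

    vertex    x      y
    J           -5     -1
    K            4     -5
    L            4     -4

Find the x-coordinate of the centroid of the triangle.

Apply Gauss's area formula. First the cross-terms c_i = x_i·y_{i+1} − x_{i+1}·y_i:
  29, 4, -24  ⇒  2A = 9, A = 4.5.
Then Σ (x_i + x_{i+1})·c_i = 27, so x̄ = 27 / (6·4.5) = 1.

1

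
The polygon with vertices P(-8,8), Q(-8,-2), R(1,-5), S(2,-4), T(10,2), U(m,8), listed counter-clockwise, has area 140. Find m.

The doubled signed area Σ (x_i y_{i+1} − x_{i+1} y_i) is linear in m.
With m=0 it equals 316; the coefficient of m is 6 (from the two edges through U).
So 6·m + 316 = 2·140 = 280 ⇒ m = -6.

-6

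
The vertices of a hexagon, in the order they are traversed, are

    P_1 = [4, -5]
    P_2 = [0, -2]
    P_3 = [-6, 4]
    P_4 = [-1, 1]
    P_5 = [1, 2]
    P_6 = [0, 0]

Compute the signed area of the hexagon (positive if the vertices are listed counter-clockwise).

-12.5

Apply Gauss's area formula: 2A = Σ (x_i·y_{i+1} − x_{i+1}·y_i), indices taken mod 6.
Σ = (-8) + (-12) + (-2) + (-3) + (0) + (0) = -25
Signed area = Σ/2 = -12.5 (negative ⇒ clockwise traversal).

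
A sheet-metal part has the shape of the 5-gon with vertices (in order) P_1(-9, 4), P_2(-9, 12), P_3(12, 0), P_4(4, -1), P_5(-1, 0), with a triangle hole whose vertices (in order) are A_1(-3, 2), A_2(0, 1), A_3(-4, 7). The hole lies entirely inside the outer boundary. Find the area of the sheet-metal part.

Outer boundary:
Apply the shoelace formula: 2A = Σ (x_i·y_{i+1} − x_{i+1}·y_i), indices taken mod 5.
P_1→P_2: (-9)(12) − (-9)(4) = -72
P_2→P_3: (-9)(0) − (12)(12) = -144
P_3→P_4: (12)(-1) − (4)(0) = -12
P_4→P_5: (4)(0) − (-1)(-1) = -1
P_5→P_1: (-1)(4) − (-9)(0) = -4
Σ = -233
Area = |Σ|/2 = 116.5.
Hole:
Apply the surveyor's formula: 2A = Σ (x_i·y_{i+1} − x_{i+1}·y_i), indices taken mod 3.
Cross-terms: -3, 4, 13  ⇒  Σ = 14
Area = |Σ|/2 = 7.
Net area = 116.5 − 7 = 109.5.

109.5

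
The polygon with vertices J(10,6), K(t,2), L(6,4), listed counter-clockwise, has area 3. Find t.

-1

Write out the shoelace sum; only the two edges meeting at K involve t:
2·Area = [(10·2 − t·6) + (t·4 − 6·2)] + -4
       = -2·t + 4 = 6
⇒ t = -1.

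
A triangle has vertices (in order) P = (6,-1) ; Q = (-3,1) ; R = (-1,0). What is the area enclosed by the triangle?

Σ = (3) + (1) + (1) = 5
Area = |Σ|/2 = 2.5.

2.5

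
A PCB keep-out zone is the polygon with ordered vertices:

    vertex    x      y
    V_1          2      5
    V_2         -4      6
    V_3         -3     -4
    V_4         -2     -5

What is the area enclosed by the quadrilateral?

36.5

Cross-terms: 32, 34, 7, 0  ⇒  Σ = 73
Area = |Σ|/2 = 36.5.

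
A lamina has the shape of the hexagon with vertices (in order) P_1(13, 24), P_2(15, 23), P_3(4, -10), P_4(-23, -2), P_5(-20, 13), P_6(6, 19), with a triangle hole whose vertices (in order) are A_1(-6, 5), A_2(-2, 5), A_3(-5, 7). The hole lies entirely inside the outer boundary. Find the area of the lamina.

716.5

Outer boundary:
Apply the surveyor's formula: 2A = Σ (x_i·y_{i+1} − x_{i+1}·y_i), indices taken mod 6.
Cross-terms: -61, -242, -238, -339, -458, -103  ⇒  Σ = -1441
Area = |Σ|/2 = 720.5.
Hole:
Σ = (-20) + (11) + (17) = 8
Area = |Σ|/2 = 4.
Net area = 720.5 − 4 = 716.5.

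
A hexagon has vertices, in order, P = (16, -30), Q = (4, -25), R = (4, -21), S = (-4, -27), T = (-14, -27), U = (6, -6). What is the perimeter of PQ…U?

|PQ| = √((-12)² + (5)²) = √169 = 13
|QR| = √((0)² + (4)²) = √16 = 4
|RS| = √((-8)² + (-6)²) = √100 = 10
|ST| = √((-10)² + (0)²) = √100 = 10
|TU| = √((20)² + (21)²) = √841 = 29
|UP| = √((10)² + (-24)²) = √676 = 26
Perimeter = 13 + 4 + 10 + 10 + 29 + 26 = 92.

92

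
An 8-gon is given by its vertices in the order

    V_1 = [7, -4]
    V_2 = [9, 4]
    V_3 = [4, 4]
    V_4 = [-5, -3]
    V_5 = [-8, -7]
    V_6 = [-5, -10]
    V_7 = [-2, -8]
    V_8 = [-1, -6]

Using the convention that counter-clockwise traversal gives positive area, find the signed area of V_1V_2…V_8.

Σ = (64) + (20) + (8) + (11) + (45) + (20) + (4) + (46) = 218
Signed area = Σ/2 = 109 (positive ⇒ counter-clockwise traversal).

109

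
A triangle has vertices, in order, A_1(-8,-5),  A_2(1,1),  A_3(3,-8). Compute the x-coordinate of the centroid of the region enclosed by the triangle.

Apply the shoelace (surveyor's) formula. First the cross-terms c_i = x_i·y_{i+1} − x_{i+1}·y_i:
  -3, -11, -79  ⇒  2A = -93, A = -46.5.
Then Σ (x_i + x_{i+1})·c_i = 372, so x̄ = 372 / (6·(-46.5)) = -4/3.

-4/3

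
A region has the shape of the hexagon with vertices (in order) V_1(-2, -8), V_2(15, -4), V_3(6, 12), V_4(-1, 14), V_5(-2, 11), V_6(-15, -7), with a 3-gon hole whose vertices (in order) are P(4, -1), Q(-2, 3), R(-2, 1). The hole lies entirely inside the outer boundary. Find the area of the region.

359

Outer boundary:
Apply Gauss's area formula: 2A = Σ (x_i·y_{i+1} − x_{i+1}·y_i), indices taken mod 6.
V_1→V_2: (-2)(-4) − (15)(-8) = 128
V_2→V_3: (15)(12) − (6)(-4) = 204
V_3→V_4: (6)(14) − (-1)(12) = 96
V_4→V_5: (-1)(11) − (-2)(14) = 17
V_5→V_6: (-2)(-7) − (-15)(11) = 179
V_6→V_1: (-15)(-8) − (-2)(-7) = 106
Σ = 730
Area = |Σ|/2 = 365.
Hole:
P→Q: (4)(3) − (-2)(-1) = 10
Q→R: (-2)(1) − (-2)(3) = 4
R→P: (-2)(-1) − (4)(1) = -2
Σ = 12
Area = |Σ|/2 = 6.
Net area = 365 − 6 = 359.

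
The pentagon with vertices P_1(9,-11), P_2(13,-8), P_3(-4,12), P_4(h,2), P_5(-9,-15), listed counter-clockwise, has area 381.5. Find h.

Write out the shoelace sum; only the two edges meeting at P_4 involve h:
2·Area = [((-4)·2 − h·12) + (h·(-15) − (-9)·2)] + 429
       = -27·h + 439 = 763
⇒ h = -12.

-12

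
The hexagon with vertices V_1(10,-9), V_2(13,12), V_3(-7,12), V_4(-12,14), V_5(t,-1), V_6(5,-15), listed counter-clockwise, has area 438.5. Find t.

-8

The doubled signed area Σ (x_i y_{i+1} − x_{i+1} y_i) is linear in t.
With t=0 it equals 645; the coefficient of t is -29 (from the two edges through V_5).
So -29·t + 645 = 2·438.5 = 877 ⇒ t = -8.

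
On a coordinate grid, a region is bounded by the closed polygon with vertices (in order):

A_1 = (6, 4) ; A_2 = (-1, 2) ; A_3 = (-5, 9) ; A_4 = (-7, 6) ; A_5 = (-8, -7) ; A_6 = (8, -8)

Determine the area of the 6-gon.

Apply the shoelace (surveyor's) formula: 2A = Σ (x_i·y_{i+1} − x_{i+1}·y_i), indices taken mod 6.
Cross-terms: 16, 1, 33, 97, 120, 80  ⇒  Σ = 347
Area = |Σ|/2 = 173.5.

173.5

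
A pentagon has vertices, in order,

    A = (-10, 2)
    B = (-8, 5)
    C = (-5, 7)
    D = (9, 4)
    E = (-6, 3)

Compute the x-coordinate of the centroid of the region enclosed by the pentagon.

-548/237

Apply the shoelace formula. First the cross-terms c_i = x_i·y_{i+1} − x_{i+1}·y_i:
  -34, -31, -83, 51, 18  ⇒  2A = -79, A = -39.5.
Then Σ (x_i + x_{i+1})·c_i = 548, so x̄ = 548 / (6·(-39.5)) = -548/237.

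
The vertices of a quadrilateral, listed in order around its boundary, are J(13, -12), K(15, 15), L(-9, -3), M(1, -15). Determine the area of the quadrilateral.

Apply Gauss's area formula: 2A = Σ (x_i·y_{i+1} − x_{i+1}·y_i), indices taken mod 4.
Cross-terms: 375, 90, 138, 183  ⇒  Σ = 786
Area = |Σ|/2 = 393.

393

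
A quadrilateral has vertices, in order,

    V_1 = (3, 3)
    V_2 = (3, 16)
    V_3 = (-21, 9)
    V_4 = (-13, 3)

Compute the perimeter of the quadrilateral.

64

|V_1V_2| = √((0)² + (13)²) = √169 = 13
|V_2V_3| = √((-24)² + (-7)²) = √625 = 25
|V_3V_4| = √((8)² + (-6)²) = √100 = 10
|V_4V_1| = √((16)² + (0)²) = √256 = 16
Perimeter = 13 + 25 + 10 + 16 = 64.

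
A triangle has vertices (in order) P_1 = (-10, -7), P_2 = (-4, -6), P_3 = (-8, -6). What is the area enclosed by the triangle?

2

Apply the shoelace (surveyor's) formula: 2A = Σ (x_i·y_{i+1} − x_{i+1}·y_i), indices taken mod 3.
P_1→P_2: (-10)(-6) − (-4)(-7) = 32
P_2→P_3: (-4)(-6) − (-8)(-6) = -24
P_3→P_1: (-8)(-7) − (-10)(-6) = -4
Σ = 4
Area = |Σ|/2 = 2.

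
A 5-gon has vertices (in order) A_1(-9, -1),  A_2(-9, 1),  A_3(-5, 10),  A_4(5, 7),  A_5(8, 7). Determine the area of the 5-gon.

A_1→A_2: (-9)(1) − (-9)(-1) = -18
A_2→A_3: (-9)(10) − (-5)(1) = -85
A_3→A_4: (-5)(7) − (5)(10) = -85
A_4→A_5: (5)(7) − (8)(7) = -21
A_5→A_1: (8)(-1) − (-9)(7) = 55
Σ = -154
Area = |Σ|/2 = 77.

77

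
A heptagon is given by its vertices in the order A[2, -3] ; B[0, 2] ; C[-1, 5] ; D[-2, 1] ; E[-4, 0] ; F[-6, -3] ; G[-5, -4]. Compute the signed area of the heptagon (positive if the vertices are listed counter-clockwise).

31.5

Apply the shoelace (surveyor's) formula: 2A = Σ (x_i·y_{i+1} − x_{i+1}·y_i), indices taken mod 7.
A→B: (2)(2) − (0)(-3) = 4
B→C: (0)(5) − (-1)(2) = 2
C→D: (-1)(1) − (-2)(5) = 9
D→E: (-2)(0) − (-4)(1) = 4
E→F: (-4)(-3) − (-6)(0) = 12
F→G: (-6)(-4) − (-5)(-3) = 9
G→A: (-5)(-3) − (2)(-4) = 23
Σ = 63
Signed area = Σ/2 = 31.5 (positive ⇒ counter-clockwise traversal).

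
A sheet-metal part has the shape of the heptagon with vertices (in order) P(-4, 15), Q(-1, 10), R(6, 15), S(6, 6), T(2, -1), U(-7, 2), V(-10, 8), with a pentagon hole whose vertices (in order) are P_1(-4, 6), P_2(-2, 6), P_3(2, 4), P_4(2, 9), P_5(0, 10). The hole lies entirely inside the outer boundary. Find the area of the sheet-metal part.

Outer boundary:
Apply the shoelace (surveyor's) formula: 2A = Σ (x_i·y_{i+1} − x_{i+1}·y_i), indices taken mod 7.
Σ = (-25) + (-75) + (-54) + (-18) + (-3) + (-36) + (-118) = -329
Area = |Σ|/2 = 164.5.
Hole:
Apply the surveyor's formula: 2A = Σ (x_i·y_{i+1} − x_{i+1}·y_i), indices taken mod 5.
Cross-terms: -12, -20, 10, 20, 40  ⇒  Σ = 38
Area = |Σ|/2 = 19.
Net area = 164.5 − 19 = 145.5.

145.5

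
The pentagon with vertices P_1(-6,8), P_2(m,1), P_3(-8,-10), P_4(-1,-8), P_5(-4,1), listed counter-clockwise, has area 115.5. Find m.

-13

The doubled signed area Σ (x_i y_{i+1} − x_{i+1} y_i) is linear in m.
With m=0 it equals -3; the coefficient of m is -18 (from the two edges through P_2).
So -18·m + -3 = 2·115.5 = 231 ⇒ m = -13.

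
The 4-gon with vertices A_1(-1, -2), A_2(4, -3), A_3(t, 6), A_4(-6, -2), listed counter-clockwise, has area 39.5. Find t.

The doubled signed area Σ (x_i y_{i+1} − x_{i+1} y_i) is linear in t.
With t=0 it equals 81; the coefficient of t is 1 (from the two edges through A_3).
So 1·t + 81 = 2·39.5 = 79 ⇒ t = -2.

-2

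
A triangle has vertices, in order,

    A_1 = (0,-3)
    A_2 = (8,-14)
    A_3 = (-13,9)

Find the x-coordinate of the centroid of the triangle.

-5/3

Apply the surveyor's formula. First the cross-terms c_i = x_i·y_{i+1} − x_{i+1}·y_i:
  24, -110, 39  ⇒  2A = -47, A = -23.5.
Then Σ (x_i + x_{i+1})·c_i = 235, so x̄ = 235 / (6·(-23.5)) = -5/3.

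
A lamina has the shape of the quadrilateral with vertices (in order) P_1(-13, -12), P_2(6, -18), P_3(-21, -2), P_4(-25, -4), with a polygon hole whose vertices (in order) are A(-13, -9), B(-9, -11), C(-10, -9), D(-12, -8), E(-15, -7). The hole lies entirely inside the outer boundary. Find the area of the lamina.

Outer boundary:
P_1→P_2: (-13)(-18) − (6)(-12) = 306
P_2→P_3: (6)(-2) − (-21)(-18) = -390
P_3→P_4: (-21)(-4) − (-25)(-2) = 34
P_4→P_1: (-25)(-12) − (-13)(-4) = 248
Σ = 198
Area = |Σ|/2 = 99.
Hole:
Apply the shoelace (surveyor's) formula: 2A = Σ (x_i·y_{i+1} − x_{i+1}·y_i), indices taken mod 5.
A→B: (-13)(-11) − (-9)(-9) = 62
B→C: (-9)(-9) − (-10)(-11) = -29
C→D: (-10)(-8) − (-12)(-9) = -28
D→E: (-12)(-7) − (-15)(-8) = -36
E→A: (-15)(-9) − (-13)(-7) = 44
Σ = 13
Area = |Σ|/2 = 6.5.
Net area = 99 − 6.5 = 92.5.

92.5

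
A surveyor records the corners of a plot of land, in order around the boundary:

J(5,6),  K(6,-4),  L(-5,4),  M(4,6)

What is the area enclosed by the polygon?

Apply the shoelace formula: 2A = Σ (x_i·y_{i+1} − x_{i+1}·y_i), indices taken mod 4.
Σ = (-56) + (4) + (-46) + (-6) = -104
Area = |Σ|/2 = 52.

52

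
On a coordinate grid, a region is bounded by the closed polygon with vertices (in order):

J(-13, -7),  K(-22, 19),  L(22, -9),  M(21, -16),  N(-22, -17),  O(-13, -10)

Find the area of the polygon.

Cross-terms: -401, -220, -163, -709, -1, -39  ⇒  Σ = -1533
Area = |Σ|/2 = 766.5.

766.5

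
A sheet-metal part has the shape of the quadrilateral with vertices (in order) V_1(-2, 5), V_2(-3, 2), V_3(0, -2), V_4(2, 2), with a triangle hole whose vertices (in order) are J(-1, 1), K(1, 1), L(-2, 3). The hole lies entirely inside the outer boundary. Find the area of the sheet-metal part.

Outer boundary:
Cross-terms: 11, 6, 4, 14  ⇒  Σ = 35
Area = |Σ|/2 = 17.5.
Hole:
Σ = (-2) + (5) + (1) = 4
Area = |Σ|/2 = 2.
Net area = 17.5 − 2 = 15.5.

15.5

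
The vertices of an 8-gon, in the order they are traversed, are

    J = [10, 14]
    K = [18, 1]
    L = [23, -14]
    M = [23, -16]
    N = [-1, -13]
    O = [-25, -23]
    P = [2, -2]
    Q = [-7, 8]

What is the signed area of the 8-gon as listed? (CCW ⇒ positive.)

Apply Gauss's area formula: 2A = Σ (x_i·y_{i+1} − x_{i+1}·y_i), indices taken mod 8.
Σ = (-242) + (-275) + (-46) + (-315) + (-302) + (96) + (2) + (-178) = -1260
Signed area = Σ/2 = -630 (negative ⇒ clockwise traversal).

-630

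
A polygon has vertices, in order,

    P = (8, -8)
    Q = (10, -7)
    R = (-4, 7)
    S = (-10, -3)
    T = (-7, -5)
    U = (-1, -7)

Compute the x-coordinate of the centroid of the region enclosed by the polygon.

-287/285

Apply Gauss's area formula. First the cross-terms c_i = x_i·y_{i+1} − x_{i+1}·y_i:
  24, 42, 82, 29, 44, 64  ⇒  2A = 285, A = 142.5.
Then Σ (x_i + x_{i+1})·c_i = -861, so x̄ = -861 / (6·142.5) = -287/285.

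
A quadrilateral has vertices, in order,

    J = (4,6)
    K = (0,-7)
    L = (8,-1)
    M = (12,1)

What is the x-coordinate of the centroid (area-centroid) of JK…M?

152/29

Apply the shoelace formula. First the cross-terms c_i = x_i·y_{i+1} − x_{i+1}·y_i:
  -28, 56, 20, 68  ⇒  2A = 116, A = 58.
Then Σ (x_i + x_{i+1})·c_i = 1824, so x̄ = 1824 / (6·58) = 152/29.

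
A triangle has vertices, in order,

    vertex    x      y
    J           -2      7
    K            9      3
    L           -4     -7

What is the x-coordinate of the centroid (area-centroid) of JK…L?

Apply the surveyor's formula. First the cross-terms c_i = x_i·y_{i+1} − x_{i+1}·y_i:
  -69, -51, -42  ⇒  2A = -162, A = -81.
Then Σ (x_i + x_{i+1})·c_i = -486, so x̄ = -486 / (6·(-81)) = 1.

1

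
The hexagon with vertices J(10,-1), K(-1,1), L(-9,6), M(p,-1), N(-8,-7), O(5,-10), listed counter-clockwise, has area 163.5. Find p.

-8

The doubled signed area Σ (x_i y_{i+1} − x_{i+1} y_i) is linear in p.
With p=0 it equals 223; the coefficient of p is -13 (from the two edges through M).
So -13·p + 223 = 2·163.5 = 327 ⇒ p = -8.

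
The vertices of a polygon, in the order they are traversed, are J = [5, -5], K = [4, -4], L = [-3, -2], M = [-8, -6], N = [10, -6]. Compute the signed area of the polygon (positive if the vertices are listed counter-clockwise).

35

Apply the shoelace formula: 2A = Σ (x_i·y_{i+1} − x_{i+1}·y_i), indices taken mod 5.
J→K: (5)(-4) − (4)(-5) = 0
K→L: (4)(-2) − (-3)(-4) = -20
L→M: (-3)(-6) − (-8)(-2) = 2
M→N: (-8)(-6) − (10)(-6) = 108
N→J: (10)(-5) − (5)(-6) = -20
Σ = 70
Signed area = Σ/2 = 35 (positive ⇒ counter-clockwise traversal).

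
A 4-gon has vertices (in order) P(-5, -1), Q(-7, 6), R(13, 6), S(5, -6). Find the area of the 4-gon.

Σ = (-37) + (-120) + (-108) + (-35) = -300
Area = |Σ|/2 = 150.

150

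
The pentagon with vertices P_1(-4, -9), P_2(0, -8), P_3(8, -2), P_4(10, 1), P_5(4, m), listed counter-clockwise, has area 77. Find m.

The doubled signed area Σ (x_i y_{i+1} − x_{i+1} y_i) is linear in m.
With m=0 it equals 84; the coefficient of m is 14 (from the two edges through P_5).
So 14·m + 84 = 2·77 = 154 ⇒ m = 5.

5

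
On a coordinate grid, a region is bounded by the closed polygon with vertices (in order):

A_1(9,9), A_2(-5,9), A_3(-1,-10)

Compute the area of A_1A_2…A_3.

Apply the surveyor's formula: 2A = Σ (x_i·y_{i+1} − x_{i+1}·y_i), indices taken mod 3.
A_1→A_2: (9)(9) − (-5)(9) = 126
A_2→A_3: (-5)(-10) − (-1)(9) = 59
A_3→A_1: (-1)(9) − (9)(-10) = 81
Σ = 266
Area = |Σ|/2 = 133.

133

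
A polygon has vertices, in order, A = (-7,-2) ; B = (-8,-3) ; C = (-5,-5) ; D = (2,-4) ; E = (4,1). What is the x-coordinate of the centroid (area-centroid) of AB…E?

Apply Gauss's area formula. First the cross-terms c_i = x_i·y_{i+1} − x_{i+1}·y_i:
  5, 25, 30, 18, -1  ⇒  2A = 77, A = 38.5.
Then Σ (x_i + x_{i+1})·c_i = -379, so x̄ = -379 / (6·38.5) = -379/231.

-379/231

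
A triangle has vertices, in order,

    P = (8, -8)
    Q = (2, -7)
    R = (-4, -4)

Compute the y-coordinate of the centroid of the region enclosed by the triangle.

Apply Gauss's area formula. First the cross-terms c_i = x_i·y_{i+1} − x_{i+1}·y_i:
  -40, -36, 64  ⇒  2A = -12, A = -6.
Then Σ (y_i + y_{i+1})·c_i = 228, so ȳ = 228 / (6·(-6)) = -19/3.

-19/3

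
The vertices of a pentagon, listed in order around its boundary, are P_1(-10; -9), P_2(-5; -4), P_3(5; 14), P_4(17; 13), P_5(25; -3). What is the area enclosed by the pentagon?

429.5

Apply the surveyor's formula: 2A = Σ (x_i·y_{i+1} − x_{i+1}·y_i), indices taken mod 5.
Cross-terms: -5, -50, -173, -376, -255  ⇒  Σ = -859
Area = |Σ|/2 = 429.5.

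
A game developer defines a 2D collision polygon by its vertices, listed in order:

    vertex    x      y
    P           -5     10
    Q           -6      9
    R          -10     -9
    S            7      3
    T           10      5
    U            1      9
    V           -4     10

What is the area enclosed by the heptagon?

Apply the shoelace (surveyor's) formula: 2A = Σ (x_i·y_{i+1} − x_{i+1}·y_i), indices taken mod 7.
Σ = (15) + (144) + (33) + (5) + (85) + (46) + (10) = 338
Area = |Σ|/2 = 169.

169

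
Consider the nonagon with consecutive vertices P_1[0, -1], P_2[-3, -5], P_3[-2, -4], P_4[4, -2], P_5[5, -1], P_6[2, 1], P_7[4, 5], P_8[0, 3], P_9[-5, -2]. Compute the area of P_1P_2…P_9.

35

Apply the surveyor's formula: 2A = Σ (x_i·y_{i+1} − x_{i+1}·y_i), indices taken mod 9.
Σ = (-3) + (2) + (20) + (6) + (7) + (6) + (12) + (15) + (5) = 70
Area = |Σ|/2 = 35.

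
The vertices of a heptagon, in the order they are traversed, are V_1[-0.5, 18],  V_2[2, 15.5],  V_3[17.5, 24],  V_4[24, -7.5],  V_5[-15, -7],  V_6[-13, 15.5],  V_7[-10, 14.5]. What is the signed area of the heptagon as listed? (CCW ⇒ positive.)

Σ = (-43.75) + (-223.25) + (-707.25) + (-280.5) + (-323.5) + (-33.5) + (-172.75) = -1784.5
Signed area = Σ/2 = -892.25 (negative ⇒ clockwise traversal).

-892.25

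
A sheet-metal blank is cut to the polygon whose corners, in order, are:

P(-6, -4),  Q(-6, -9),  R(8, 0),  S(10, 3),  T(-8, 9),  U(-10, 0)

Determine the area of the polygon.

185

Apply the shoelace formula: 2A = Σ (x_i·y_{i+1} − x_{i+1}·y_i), indices taken mod 6.
P→Q: (-6)(-9) − (-6)(-4) = 30
Q→R: (-6)(0) − (8)(-9) = 72
R→S: (8)(3) − (10)(0) = 24
S→T: (10)(9) − (-8)(3) = 114
T→U: (-8)(0) − (-10)(9) = 90
U→P: (-10)(-4) − (-6)(0) = 40
Σ = 370
Area = |Σ|/2 = 185.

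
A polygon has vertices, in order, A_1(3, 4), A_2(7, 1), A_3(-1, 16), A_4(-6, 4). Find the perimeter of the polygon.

44

|A_1A_2| = √((4)² + (-3)²) = √25 = 5
|A_2A_3| = √((-8)² + (15)²) = √289 = 17
|A_3A_4| = √((-5)² + (-12)²) = √169 = 13
|A_4A_1| = √((9)² + (0)²) = √81 = 9
Perimeter = 5 + 17 + 13 + 9 = 44.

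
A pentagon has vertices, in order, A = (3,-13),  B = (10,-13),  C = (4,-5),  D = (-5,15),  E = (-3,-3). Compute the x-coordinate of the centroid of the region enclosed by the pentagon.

Apply the shoelace formula. First the cross-terms c_i = x_i·y_{i+1} − x_{i+1}·y_i:
  91, 2, 35, 60, 48  ⇒  2A = 236, A = 118.
Then Σ (x_i + x_{i+1})·c_i = 696, so x̄ = 696 / (6·118) = 58/59.

58/59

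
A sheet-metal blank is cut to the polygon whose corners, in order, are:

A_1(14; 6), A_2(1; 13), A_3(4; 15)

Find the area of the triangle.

Apply the surveyor's formula: 2A = Σ (x_i·y_{i+1} − x_{i+1}·y_i), indices taken mod 3.
Cross-terms: 176, -37, -186  ⇒  Σ = -47
Area = |Σ|/2 = 23.5.

23.5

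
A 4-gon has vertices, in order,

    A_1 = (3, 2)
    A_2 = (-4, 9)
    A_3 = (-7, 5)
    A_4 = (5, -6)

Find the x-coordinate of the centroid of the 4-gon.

-106/123

Apply the shoelace formula. First the cross-terms c_i = x_i·y_{i+1} − x_{i+1}·y_i:
  35, 43, 17, 28  ⇒  2A = 123, A = 61.5.
Then Σ (x_i + x_{i+1})·c_i = -318, so x̄ = -318 / (6·61.5) = -106/123.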